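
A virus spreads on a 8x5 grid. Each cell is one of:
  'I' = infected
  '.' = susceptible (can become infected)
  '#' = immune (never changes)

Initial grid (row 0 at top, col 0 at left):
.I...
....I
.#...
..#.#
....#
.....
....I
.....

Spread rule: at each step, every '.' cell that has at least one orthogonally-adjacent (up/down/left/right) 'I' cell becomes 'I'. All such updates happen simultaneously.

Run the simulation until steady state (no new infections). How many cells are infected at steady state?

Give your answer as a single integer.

Answer: 36

Derivation:
Step 0 (initial): 3 infected
Step 1: +9 new -> 12 infected
Step 2: +7 new -> 19 infected
Step 3: +7 new -> 26 infected
Step 4: +5 new -> 31 infected
Step 5: +5 new -> 36 infected
Step 6: +0 new -> 36 infected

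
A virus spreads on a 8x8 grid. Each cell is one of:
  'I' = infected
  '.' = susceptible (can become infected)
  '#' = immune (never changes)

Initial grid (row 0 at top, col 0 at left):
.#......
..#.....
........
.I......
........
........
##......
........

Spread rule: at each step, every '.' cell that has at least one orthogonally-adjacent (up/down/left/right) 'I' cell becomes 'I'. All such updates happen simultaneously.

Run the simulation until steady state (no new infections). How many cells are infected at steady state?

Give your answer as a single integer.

Step 0 (initial): 1 infected
Step 1: +4 new -> 5 infected
Step 2: +7 new -> 12 infected
Step 3: +6 new -> 18 infected
Step 4: +7 new -> 25 infected
Step 5: +8 new -> 33 infected
Step 6: +10 new -> 43 infected
Step 7: +8 new -> 51 infected
Step 8: +5 new -> 56 infected
Step 9: +3 new -> 59 infected
Step 10: +1 new -> 60 infected
Step 11: +0 new -> 60 infected

Answer: 60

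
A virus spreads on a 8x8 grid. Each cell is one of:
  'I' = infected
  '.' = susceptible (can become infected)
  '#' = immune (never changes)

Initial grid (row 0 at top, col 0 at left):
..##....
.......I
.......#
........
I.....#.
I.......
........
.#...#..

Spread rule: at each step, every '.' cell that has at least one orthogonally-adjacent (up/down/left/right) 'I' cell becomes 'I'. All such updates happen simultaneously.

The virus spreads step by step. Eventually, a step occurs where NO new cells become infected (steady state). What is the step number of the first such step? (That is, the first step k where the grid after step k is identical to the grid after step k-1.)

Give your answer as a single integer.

Answer: 9

Derivation:
Step 0 (initial): 3 infected
Step 1: +6 new -> 9 infected
Step 2: +9 new -> 18 infected
Step 3: +10 new -> 28 infected
Step 4: +13 new -> 41 infected
Step 5: +9 new -> 50 infected
Step 6: +4 new -> 54 infected
Step 7: +2 new -> 56 infected
Step 8: +2 new -> 58 infected
Step 9: +0 new -> 58 infected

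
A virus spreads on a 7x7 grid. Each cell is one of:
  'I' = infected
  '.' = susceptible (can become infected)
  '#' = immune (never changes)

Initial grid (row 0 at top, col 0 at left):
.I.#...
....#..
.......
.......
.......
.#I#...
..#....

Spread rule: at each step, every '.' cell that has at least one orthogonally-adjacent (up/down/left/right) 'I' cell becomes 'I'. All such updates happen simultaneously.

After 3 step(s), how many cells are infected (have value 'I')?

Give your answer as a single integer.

Step 0 (initial): 2 infected
Step 1: +4 new -> 6 infected
Step 2: +6 new -> 12 infected
Step 3: +7 new -> 19 infected

Answer: 19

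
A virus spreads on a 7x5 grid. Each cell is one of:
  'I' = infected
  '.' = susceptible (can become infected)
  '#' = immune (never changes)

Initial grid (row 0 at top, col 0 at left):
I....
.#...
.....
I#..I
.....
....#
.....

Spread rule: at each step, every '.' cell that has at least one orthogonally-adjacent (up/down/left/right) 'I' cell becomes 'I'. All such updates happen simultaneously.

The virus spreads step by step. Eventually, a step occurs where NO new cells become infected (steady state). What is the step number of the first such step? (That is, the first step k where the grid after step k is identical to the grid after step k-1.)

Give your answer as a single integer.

Step 0 (initial): 3 infected
Step 1: +7 new -> 10 infected
Step 2: +8 new -> 18 infected
Step 3: +9 new -> 27 infected
Step 4: +3 new -> 30 infected
Step 5: +2 new -> 32 infected
Step 6: +0 new -> 32 infected

Answer: 6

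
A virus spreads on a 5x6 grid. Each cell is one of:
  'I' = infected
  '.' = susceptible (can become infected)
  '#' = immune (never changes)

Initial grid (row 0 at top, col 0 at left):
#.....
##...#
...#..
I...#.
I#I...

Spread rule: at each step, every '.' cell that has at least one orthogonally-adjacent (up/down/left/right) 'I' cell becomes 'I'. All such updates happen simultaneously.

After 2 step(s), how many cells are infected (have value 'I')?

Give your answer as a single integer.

Answer: 11

Derivation:
Step 0 (initial): 3 infected
Step 1: +4 new -> 7 infected
Step 2: +4 new -> 11 infected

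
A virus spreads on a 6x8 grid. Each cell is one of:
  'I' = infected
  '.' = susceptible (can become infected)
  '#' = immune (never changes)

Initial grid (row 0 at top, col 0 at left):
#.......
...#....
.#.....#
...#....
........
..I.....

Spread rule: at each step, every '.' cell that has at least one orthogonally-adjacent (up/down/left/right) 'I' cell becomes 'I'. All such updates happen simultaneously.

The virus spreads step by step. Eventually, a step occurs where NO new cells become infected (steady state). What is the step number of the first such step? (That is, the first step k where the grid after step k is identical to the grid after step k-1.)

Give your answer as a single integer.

Answer: 11

Derivation:
Step 0 (initial): 1 infected
Step 1: +3 new -> 4 infected
Step 2: +5 new -> 9 infected
Step 3: +5 new -> 14 infected
Step 4: +6 new -> 20 infected
Step 5: +7 new -> 27 infected
Step 6: +7 new -> 34 infected
Step 7: +4 new -> 38 infected
Step 8: +2 new -> 40 infected
Step 9: +2 new -> 42 infected
Step 10: +1 new -> 43 infected
Step 11: +0 new -> 43 infected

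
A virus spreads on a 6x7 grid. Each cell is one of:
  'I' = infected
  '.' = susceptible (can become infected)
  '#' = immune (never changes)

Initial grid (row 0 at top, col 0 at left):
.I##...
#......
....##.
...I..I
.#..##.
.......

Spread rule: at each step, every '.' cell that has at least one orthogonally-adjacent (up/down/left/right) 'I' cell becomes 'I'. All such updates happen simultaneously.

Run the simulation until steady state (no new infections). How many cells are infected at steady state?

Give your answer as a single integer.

Answer: 34

Derivation:
Step 0 (initial): 3 infected
Step 1: +9 new -> 12 infected
Step 2: +9 new -> 21 infected
Step 3: +8 new -> 29 infected
Step 4: +4 new -> 33 infected
Step 5: +1 new -> 34 infected
Step 6: +0 new -> 34 infected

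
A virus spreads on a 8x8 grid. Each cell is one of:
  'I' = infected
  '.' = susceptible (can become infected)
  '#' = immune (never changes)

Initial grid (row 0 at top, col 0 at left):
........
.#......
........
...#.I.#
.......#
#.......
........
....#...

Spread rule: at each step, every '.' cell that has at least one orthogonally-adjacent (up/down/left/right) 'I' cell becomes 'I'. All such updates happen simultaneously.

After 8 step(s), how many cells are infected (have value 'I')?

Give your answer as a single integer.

Step 0 (initial): 1 infected
Step 1: +4 new -> 5 infected
Step 2: +6 new -> 11 infected
Step 3: +9 new -> 20 infected
Step 4: +11 new -> 31 infected
Step 5: +10 new -> 41 infected
Step 6: +8 new -> 49 infected
Step 7: +5 new -> 54 infected
Step 8: +3 new -> 57 infected

Answer: 57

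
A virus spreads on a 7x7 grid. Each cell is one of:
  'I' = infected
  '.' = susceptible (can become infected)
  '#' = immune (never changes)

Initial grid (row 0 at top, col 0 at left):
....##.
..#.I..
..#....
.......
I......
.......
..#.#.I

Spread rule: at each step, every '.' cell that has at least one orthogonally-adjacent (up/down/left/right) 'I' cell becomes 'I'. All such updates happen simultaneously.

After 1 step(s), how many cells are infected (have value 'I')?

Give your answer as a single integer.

Step 0 (initial): 3 infected
Step 1: +8 new -> 11 infected

Answer: 11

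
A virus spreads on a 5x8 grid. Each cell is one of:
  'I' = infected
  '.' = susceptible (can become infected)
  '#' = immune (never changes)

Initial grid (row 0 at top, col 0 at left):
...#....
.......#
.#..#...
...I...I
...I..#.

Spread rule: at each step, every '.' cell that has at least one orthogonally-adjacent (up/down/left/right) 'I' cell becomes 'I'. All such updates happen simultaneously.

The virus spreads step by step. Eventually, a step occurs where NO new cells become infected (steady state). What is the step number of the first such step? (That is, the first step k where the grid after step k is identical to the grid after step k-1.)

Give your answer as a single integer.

Answer: 7

Derivation:
Step 0 (initial): 3 infected
Step 1: +8 new -> 11 infected
Step 2: +7 new -> 18 infected
Step 3: +6 new -> 24 infected
Step 4: +6 new -> 30 infected
Step 5: +4 new -> 34 infected
Step 6: +1 new -> 35 infected
Step 7: +0 new -> 35 infected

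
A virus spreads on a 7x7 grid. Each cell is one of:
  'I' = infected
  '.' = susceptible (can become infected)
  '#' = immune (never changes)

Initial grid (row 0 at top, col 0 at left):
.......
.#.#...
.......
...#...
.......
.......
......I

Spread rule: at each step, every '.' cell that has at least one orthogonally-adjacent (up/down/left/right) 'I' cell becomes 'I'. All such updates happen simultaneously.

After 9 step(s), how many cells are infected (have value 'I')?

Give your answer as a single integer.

Step 0 (initial): 1 infected
Step 1: +2 new -> 3 infected
Step 2: +3 new -> 6 infected
Step 3: +4 new -> 10 infected
Step 4: +5 new -> 15 infected
Step 5: +6 new -> 21 infected
Step 6: +6 new -> 27 infected
Step 7: +6 new -> 33 infected
Step 8: +4 new -> 37 infected
Step 9: +4 new -> 41 infected

Answer: 41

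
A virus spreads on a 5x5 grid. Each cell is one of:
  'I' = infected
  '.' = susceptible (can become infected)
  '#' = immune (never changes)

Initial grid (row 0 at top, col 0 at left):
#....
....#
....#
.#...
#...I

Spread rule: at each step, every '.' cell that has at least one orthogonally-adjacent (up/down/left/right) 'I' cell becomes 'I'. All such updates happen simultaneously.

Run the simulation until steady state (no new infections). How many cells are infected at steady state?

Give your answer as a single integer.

Step 0 (initial): 1 infected
Step 1: +2 new -> 3 infected
Step 2: +2 new -> 5 infected
Step 3: +3 new -> 8 infected
Step 4: +2 new -> 10 infected
Step 5: +3 new -> 13 infected
Step 6: +4 new -> 17 infected
Step 7: +3 new -> 20 infected
Step 8: +0 new -> 20 infected

Answer: 20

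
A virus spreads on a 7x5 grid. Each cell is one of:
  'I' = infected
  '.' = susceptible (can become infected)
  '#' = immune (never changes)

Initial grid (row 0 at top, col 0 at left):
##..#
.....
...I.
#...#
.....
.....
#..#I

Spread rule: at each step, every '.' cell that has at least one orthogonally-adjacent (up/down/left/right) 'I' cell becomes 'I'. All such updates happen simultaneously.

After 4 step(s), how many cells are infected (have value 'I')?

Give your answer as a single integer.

Answer: 25

Derivation:
Step 0 (initial): 2 infected
Step 1: +5 new -> 7 infected
Step 2: +8 new -> 15 infected
Step 3: +6 new -> 21 infected
Step 4: +4 new -> 25 infected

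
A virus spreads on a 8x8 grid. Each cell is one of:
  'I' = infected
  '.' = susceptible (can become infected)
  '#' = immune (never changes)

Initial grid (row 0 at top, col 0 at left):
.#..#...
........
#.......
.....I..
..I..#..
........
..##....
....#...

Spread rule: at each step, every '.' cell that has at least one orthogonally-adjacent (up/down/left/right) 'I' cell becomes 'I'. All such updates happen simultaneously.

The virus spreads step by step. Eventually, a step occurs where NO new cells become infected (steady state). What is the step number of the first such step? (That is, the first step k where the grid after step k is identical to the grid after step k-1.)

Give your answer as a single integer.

Step 0 (initial): 2 infected
Step 1: +7 new -> 9 infected
Step 2: +12 new -> 21 infected
Step 3: +13 new -> 34 infected
Step 4: +11 new -> 45 infected
Step 5: +8 new -> 53 infected
Step 6: +4 new -> 57 infected
Step 7: +0 new -> 57 infected

Answer: 7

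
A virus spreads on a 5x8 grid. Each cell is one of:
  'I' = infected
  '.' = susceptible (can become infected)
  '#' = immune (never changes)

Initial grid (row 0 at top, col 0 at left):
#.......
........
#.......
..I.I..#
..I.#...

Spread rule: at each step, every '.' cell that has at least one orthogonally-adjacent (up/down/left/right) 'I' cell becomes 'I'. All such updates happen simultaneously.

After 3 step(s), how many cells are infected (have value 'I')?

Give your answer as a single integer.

Answer: 26

Derivation:
Step 0 (initial): 3 infected
Step 1: +7 new -> 10 infected
Step 2: +9 new -> 19 infected
Step 3: +7 new -> 26 infected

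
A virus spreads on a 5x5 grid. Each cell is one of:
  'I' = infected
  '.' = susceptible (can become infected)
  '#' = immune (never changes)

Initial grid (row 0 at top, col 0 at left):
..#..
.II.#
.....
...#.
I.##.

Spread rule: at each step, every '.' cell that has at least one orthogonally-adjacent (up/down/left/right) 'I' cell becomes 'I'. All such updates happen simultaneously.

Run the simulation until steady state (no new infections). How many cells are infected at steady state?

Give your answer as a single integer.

Answer: 20

Derivation:
Step 0 (initial): 3 infected
Step 1: +7 new -> 10 infected
Step 2: +6 new -> 16 infected
Step 3: +2 new -> 18 infected
Step 4: +1 new -> 19 infected
Step 5: +1 new -> 20 infected
Step 6: +0 new -> 20 infected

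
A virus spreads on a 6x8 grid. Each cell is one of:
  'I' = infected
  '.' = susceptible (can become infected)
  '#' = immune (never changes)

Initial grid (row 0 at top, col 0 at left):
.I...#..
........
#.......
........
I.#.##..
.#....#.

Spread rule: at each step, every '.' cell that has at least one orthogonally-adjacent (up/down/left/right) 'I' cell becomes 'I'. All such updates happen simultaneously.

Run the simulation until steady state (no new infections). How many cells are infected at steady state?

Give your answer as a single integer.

Step 0 (initial): 2 infected
Step 1: +6 new -> 8 infected
Step 2: +5 new -> 13 infected
Step 3: +4 new -> 17 infected
Step 4: +3 new -> 20 infected
Step 5: +4 new -> 24 infected
Step 6: +4 new -> 28 infected
Step 7: +6 new -> 34 infected
Step 8: +5 new -> 39 infected
Step 9: +1 new -> 40 infected
Step 10: +1 new -> 41 infected
Step 11: +0 new -> 41 infected

Answer: 41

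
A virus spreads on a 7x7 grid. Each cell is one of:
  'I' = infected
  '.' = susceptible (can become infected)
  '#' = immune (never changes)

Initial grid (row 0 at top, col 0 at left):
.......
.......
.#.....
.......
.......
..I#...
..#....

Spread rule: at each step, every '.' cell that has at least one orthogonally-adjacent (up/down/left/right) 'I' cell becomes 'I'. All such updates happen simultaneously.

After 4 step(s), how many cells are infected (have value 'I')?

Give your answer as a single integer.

Answer: 20

Derivation:
Step 0 (initial): 1 infected
Step 1: +2 new -> 3 infected
Step 2: +5 new -> 8 infected
Step 3: +6 new -> 14 infected
Step 4: +6 new -> 20 infected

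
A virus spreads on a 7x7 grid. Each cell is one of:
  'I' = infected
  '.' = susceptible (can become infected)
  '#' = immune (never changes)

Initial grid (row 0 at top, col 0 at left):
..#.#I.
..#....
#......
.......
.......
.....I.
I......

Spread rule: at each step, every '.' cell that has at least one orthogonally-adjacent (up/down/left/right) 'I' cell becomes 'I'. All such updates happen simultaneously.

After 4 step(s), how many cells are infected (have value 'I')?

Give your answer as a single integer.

Answer: 38

Derivation:
Step 0 (initial): 3 infected
Step 1: +8 new -> 11 infected
Step 2: +12 new -> 23 infected
Step 3: +10 new -> 33 infected
Step 4: +5 new -> 38 infected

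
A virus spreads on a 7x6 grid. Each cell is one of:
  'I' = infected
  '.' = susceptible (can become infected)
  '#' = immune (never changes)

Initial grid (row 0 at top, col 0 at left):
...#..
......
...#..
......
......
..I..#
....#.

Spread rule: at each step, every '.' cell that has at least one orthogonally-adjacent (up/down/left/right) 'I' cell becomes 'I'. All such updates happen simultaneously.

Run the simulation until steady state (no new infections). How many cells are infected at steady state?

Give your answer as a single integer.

Step 0 (initial): 1 infected
Step 1: +4 new -> 5 infected
Step 2: +7 new -> 12 infected
Step 3: +6 new -> 18 infected
Step 4: +5 new -> 23 infected
Step 5: +6 new -> 29 infected
Step 6: +4 new -> 33 infected
Step 7: +3 new -> 36 infected
Step 8: +1 new -> 37 infected
Step 9: +0 new -> 37 infected

Answer: 37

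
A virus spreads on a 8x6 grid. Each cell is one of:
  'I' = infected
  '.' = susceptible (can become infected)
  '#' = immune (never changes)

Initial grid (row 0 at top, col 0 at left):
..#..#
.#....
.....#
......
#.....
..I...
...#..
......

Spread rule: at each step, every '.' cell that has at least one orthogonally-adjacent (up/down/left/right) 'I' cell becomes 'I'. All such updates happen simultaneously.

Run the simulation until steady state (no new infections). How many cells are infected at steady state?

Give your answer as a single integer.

Step 0 (initial): 1 infected
Step 1: +4 new -> 5 infected
Step 2: +7 new -> 12 infected
Step 3: +9 new -> 21 infected
Step 4: +9 new -> 30 infected
Step 5: +5 new -> 35 infected
Step 6: +3 new -> 38 infected
Step 7: +3 new -> 41 infected
Step 8: +1 new -> 42 infected
Step 9: +0 new -> 42 infected

Answer: 42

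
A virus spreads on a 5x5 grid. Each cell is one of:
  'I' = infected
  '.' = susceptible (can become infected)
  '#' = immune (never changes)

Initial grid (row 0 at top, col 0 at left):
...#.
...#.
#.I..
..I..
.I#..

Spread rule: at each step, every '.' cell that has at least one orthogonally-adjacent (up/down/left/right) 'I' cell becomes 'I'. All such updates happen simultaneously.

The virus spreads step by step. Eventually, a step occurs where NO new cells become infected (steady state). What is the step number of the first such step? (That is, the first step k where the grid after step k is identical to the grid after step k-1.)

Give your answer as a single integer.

Answer: 5

Derivation:
Step 0 (initial): 3 infected
Step 1: +6 new -> 9 infected
Step 2: +6 new -> 15 infected
Step 3: +4 new -> 19 infected
Step 4: +2 new -> 21 infected
Step 5: +0 new -> 21 infected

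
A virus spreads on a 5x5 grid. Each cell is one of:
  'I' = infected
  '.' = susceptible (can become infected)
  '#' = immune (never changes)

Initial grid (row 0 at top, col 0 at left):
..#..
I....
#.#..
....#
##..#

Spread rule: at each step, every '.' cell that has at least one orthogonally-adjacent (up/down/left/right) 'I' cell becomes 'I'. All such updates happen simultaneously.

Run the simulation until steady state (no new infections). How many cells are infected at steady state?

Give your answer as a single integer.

Answer: 18

Derivation:
Step 0 (initial): 1 infected
Step 1: +2 new -> 3 infected
Step 2: +3 new -> 6 infected
Step 3: +2 new -> 8 infected
Step 4: +5 new -> 13 infected
Step 5: +4 new -> 17 infected
Step 6: +1 new -> 18 infected
Step 7: +0 new -> 18 infected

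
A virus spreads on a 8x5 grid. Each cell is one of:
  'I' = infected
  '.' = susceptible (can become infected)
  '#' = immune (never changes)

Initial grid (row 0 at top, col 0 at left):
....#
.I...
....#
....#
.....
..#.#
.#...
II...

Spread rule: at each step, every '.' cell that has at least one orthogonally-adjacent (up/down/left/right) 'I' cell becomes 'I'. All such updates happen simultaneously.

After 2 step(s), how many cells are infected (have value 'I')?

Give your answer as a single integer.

Step 0 (initial): 3 infected
Step 1: +6 new -> 9 infected
Step 2: +9 new -> 18 infected

Answer: 18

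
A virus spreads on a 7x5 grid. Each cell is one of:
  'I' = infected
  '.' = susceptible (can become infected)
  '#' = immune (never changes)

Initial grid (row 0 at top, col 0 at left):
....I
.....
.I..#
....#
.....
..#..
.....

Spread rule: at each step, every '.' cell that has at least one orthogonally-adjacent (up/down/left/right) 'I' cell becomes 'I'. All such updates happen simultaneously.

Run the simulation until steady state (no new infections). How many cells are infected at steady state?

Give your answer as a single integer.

Answer: 32

Derivation:
Step 0 (initial): 2 infected
Step 1: +6 new -> 8 infected
Step 2: +9 new -> 17 infected
Step 3: +5 new -> 22 infected
Step 4: +3 new -> 25 infected
Step 5: +4 new -> 29 infected
Step 6: +2 new -> 31 infected
Step 7: +1 new -> 32 infected
Step 8: +0 new -> 32 infected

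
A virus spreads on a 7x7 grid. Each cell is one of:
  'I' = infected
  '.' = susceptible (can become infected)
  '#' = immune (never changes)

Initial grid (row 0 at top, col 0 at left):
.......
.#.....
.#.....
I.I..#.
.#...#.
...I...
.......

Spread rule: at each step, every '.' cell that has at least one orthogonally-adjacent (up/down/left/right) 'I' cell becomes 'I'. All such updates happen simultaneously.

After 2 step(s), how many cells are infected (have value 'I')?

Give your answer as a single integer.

Step 0 (initial): 3 infected
Step 1: +10 new -> 13 infected
Step 2: +10 new -> 23 infected

Answer: 23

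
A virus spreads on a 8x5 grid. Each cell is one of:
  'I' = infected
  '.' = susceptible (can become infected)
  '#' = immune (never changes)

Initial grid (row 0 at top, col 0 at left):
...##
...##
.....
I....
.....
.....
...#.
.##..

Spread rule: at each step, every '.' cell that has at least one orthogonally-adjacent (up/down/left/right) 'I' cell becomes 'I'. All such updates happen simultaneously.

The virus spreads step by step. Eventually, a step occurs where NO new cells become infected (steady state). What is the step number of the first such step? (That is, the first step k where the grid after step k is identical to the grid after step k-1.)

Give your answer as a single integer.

Step 0 (initial): 1 infected
Step 1: +3 new -> 4 infected
Step 2: +5 new -> 9 infected
Step 3: +7 new -> 16 infected
Step 4: +8 new -> 24 infected
Step 5: +5 new -> 29 infected
Step 6: +1 new -> 30 infected
Step 7: +1 new -> 31 infected
Step 8: +1 new -> 32 infected
Step 9: +1 new -> 33 infected
Step 10: +0 new -> 33 infected

Answer: 10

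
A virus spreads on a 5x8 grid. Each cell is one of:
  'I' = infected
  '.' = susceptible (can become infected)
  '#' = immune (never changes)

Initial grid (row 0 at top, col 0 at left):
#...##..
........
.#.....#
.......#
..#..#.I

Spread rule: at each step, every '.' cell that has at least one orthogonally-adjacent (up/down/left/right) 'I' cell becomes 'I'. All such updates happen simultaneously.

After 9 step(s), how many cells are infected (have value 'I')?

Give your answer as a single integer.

Answer: 30

Derivation:
Step 0 (initial): 1 infected
Step 1: +1 new -> 2 infected
Step 2: +1 new -> 3 infected
Step 3: +2 new -> 5 infected
Step 4: +3 new -> 8 infected
Step 5: +6 new -> 14 infected
Step 6: +5 new -> 19 infected
Step 7: +3 new -> 22 infected
Step 8: +4 new -> 26 infected
Step 9: +4 new -> 30 infected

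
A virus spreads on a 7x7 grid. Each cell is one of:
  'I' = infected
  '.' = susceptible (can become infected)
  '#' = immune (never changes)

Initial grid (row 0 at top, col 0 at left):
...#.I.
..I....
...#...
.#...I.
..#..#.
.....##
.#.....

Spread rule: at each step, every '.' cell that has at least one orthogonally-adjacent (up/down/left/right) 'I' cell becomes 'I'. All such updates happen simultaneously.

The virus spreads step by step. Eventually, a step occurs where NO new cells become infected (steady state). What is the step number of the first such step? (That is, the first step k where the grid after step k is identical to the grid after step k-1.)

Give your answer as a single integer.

Answer: 8

Derivation:
Step 0 (initial): 3 infected
Step 1: +10 new -> 13 infected
Step 2: +11 new -> 24 infected
Step 3: +4 new -> 28 infected
Step 4: +3 new -> 31 infected
Step 5: +4 new -> 35 infected
Step 6: +5 new -> 40 infected
Step 7: +1 new -> 41 infected
Step 8: +0 new -> 41 infected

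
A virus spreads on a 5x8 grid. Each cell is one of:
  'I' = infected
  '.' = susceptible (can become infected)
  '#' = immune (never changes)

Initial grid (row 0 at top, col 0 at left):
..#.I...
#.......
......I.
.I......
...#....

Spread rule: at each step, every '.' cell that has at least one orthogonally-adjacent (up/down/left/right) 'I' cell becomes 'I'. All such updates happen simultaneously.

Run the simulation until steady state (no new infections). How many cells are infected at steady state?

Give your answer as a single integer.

Step 0 (initial): 3 infected
Step 1: +11 new -> 14 infected
Step 2: +14 new -> 28 infected
Step 3: +7 new -> 35 infected
Step 4: +2 new -> 37 infected
Step 5: +0 new -> 37 infected

Answer: 37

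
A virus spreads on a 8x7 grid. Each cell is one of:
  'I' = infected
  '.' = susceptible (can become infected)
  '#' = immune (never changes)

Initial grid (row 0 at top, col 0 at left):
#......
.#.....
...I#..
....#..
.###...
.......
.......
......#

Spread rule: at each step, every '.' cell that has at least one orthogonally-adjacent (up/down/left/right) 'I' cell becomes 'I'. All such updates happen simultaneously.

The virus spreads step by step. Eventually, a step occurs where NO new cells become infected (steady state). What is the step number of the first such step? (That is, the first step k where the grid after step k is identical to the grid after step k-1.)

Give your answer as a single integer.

Step 0 (initial): 1 infected
Step 1: +3 new -> 4 infected
Step 2: +5 new -> 9 infected
Step 3: +5 new -> 14 infected
Step 4: +6 new -> 20 infected
Step 5: +4 new -> 24 infected
Step 6: +3 new -> 27 infected
Step 7: +5 new -> 32 infected
Step 8: +6 new -> 38 infected
Step 9: +6 new -> 44 infected
Step 10: +3 new -> 47 infected
Step 11: +1 new -> 48 infected
Step 12: +0 new -> 48 infected

Answer: 12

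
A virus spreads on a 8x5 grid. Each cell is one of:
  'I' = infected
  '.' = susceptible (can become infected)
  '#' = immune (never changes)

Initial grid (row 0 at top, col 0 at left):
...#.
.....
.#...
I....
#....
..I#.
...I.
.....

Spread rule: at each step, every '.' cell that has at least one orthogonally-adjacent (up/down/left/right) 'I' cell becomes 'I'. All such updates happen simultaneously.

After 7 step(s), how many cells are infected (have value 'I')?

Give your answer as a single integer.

Step 0 (initial): 3 infected
Step 1: +7 new -> 10 infected
Step 2: +9 new -> 19 infected
Step 3: +7 new -> 26 infected
Step 4: +5 new -> 31 infected
Step 5: +3 new -> 34 infected
Step 6: +1 new -> 35 infected
Step 7: +1 new -> 36 infected

Answer: 36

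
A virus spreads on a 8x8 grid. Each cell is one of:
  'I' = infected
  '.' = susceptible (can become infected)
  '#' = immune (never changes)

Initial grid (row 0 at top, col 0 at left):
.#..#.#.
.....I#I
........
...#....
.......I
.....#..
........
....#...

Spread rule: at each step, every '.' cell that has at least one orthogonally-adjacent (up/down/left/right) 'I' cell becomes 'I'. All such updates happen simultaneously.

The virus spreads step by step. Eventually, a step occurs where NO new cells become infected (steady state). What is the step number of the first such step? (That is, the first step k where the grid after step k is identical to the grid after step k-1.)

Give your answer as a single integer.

Answer: 11

Derivation:
Step 0 (initial): 3 infected
Step 1: +8 new -> 11 infected
Step 2: +8 new -> 19 infected
Step 3: +7 new -> 26 infected
Step 4: +7 new -> 33 infected
Step 5: +7 new -> 40 infected
Step 6: +6 new -> 46 infected
Step 7: +5 new -> 51 infected
Step 8: +3 new -> 54 infected
Step 9: +2 new -> 56 infected
Step 10: +1 new -> 57 infected
Step 11: +0 new -> 57 infected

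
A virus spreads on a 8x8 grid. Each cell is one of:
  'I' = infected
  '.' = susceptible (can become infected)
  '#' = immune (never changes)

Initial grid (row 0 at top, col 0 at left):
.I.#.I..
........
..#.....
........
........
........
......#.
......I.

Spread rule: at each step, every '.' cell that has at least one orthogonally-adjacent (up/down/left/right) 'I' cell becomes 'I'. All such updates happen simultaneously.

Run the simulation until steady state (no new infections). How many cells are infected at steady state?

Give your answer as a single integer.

Step 0 (initial): 3 infected
Step 1: +8 new -> 11 infected
Step 2: +10 new -> 21 infected
Step 3: +11 new -> 32 infected
Step 4: +13 new -> 45 infected
Step 5: +10 new -> 55 infected
Step 6: +5 new -> 60 infected
Step 7: +1 new -> 61 infected
Step 8: +0 new -> 61 infected

Answer: 61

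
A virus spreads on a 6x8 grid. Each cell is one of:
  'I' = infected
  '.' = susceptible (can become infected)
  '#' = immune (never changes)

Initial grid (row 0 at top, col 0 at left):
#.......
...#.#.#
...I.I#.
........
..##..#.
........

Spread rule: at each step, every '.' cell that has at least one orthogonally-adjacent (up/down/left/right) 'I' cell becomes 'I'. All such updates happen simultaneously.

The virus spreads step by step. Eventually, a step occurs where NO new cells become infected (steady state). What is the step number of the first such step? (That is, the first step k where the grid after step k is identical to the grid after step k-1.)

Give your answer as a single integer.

Step 0 (initial): 2 infected
Step 1: +4 new -> 6 infected
Step 2: +7 new -> 13 infected
Step 3: +8 new -> 21 infected
Step 4: +10 new -> 31 infected
Step 5: +5 new -> 36 infected
Step 6: +4 new -> 40 infected
Step 7: +0 new -> 40 infected

Answer: 7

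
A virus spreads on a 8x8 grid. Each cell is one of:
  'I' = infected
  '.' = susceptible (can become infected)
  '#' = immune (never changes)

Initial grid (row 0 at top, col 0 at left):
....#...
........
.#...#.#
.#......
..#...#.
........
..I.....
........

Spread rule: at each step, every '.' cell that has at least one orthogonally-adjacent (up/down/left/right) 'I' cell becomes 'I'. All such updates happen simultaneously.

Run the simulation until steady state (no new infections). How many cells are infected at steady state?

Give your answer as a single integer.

Answer: 57

Derivation:
Step 0 (initial): 1 infected
Step 1: +4 new -> 5 infected
Step 2: +6 new -> 11 infected
Step 3: +7 new -> 18 infected
Step 4: +6 new -> 24 infected
Step 5: +8 new -> 32 infected
Step 6: +7 new -> 39 infected
Step 7: +6 new -> 45 infected
Step 8: +6 new -> 51 infected
Step 9: +3 new -> 54 infected
Step 10: +2 new -> 56 infected
Step 11: +1 new -> 57 infected
Step 12: +0 new -> 57 infected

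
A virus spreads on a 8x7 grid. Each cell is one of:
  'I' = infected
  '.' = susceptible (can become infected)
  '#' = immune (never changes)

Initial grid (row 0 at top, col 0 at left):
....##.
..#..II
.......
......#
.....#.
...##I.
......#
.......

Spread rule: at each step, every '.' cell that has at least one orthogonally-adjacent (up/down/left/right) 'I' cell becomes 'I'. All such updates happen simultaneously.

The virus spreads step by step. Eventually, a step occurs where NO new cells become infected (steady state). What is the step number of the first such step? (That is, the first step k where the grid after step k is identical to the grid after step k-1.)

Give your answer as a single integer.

Step 0 (initial): 3 infected
Step 1: +6 new -> 9 infected
Step 2: +6 new -> 15 infected
Step 3: +6 new -> 21 infected
Step 4: +6 new -> 27 infected
Step 5: +7 new -> 34 infected
Step 6: +8 new -> 42 infected
Step 7: +5 new -> 47 infected
Step 8: +1 new -> 48 infected
Step 9: +0 new -> 48 infected

Answer: 9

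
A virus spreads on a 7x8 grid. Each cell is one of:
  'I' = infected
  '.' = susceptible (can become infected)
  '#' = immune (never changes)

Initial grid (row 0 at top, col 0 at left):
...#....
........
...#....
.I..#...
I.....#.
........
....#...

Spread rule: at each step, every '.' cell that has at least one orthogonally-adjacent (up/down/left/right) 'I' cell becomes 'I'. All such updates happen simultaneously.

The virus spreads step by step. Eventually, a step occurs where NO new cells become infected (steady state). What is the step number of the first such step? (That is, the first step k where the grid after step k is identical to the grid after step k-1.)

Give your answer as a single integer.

Step 0 (initial): 2 infected
Step 1: +5 new -> 7 infected
Step 2: +7 new -> 14 infected
Step 3: +6 new -> 20 infected
Step 4: +6 new -> 26 infected
Step 5: +4 new -> 30 infected
Step 6: +5 new -> 35 infected
Step 7: +6 new -> 41 infected
Step 8: +6 new -> 47 infected
Step 9: +4 new -> 51 infected
Step 10: +0 new -> 51 infected

Answer: 10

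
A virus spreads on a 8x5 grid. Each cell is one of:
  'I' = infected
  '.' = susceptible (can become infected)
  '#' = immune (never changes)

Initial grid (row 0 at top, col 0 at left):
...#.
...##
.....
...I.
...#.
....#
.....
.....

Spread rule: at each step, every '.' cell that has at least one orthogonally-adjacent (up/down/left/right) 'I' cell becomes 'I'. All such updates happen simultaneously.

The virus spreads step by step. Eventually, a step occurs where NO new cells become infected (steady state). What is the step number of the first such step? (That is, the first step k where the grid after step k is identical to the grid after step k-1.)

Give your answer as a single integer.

Step 0 (initial): 1 infected
Step 1: +3 new -> 4 infected
Step 2: +5 new -> 9 infected
Step 3: +5 new -> 14 infected
Step 4: +7 new -> 21 infected
Step 5: +6 new -> 27 infected
Step 6: +5 new -> 32 infected
Step 7: +2 new -> 34 infected
Step 8: +0 new -> 34 infected

Answer: 8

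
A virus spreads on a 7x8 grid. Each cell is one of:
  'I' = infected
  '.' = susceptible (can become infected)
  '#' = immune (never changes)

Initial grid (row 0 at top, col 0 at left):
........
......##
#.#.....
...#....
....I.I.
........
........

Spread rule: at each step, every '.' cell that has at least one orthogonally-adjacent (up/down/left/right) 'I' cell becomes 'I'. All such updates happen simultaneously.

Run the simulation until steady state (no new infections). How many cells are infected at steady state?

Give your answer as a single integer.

Answer: 51

Derivation:
Step 0 (initial): 2 infected
Step 1: +7 new -> 9 infected
Step 2: +10 new -> 19 infected
Step 3: +10 new -> 29 infected
Step 4: +7 new -> 36 infected
Step 5: +7 new -> 43 infected
Step 6: +4 new -> 47 infected
Step 7: +3 new -> 50 infected
Step 8: +1 new -> 51 infected
Step 9: +0 new -> 51 infected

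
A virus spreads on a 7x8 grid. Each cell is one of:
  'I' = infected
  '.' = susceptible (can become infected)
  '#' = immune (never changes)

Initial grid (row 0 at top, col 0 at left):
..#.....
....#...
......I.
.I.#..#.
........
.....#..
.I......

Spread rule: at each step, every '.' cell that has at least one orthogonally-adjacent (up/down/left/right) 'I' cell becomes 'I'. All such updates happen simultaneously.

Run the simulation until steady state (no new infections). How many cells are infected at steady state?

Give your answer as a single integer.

Step 0 (initial): 3 infected
Step 1: +10 new -> 13 infected
Step 2: +14 new -> 27 infected
Step 3: +12 new -> 39 infected
Step 4: +8 new -> 47 infected
Step 5: +4 new -> 51 infected
Step 6: +0 new -> 51 infected

Answer: 51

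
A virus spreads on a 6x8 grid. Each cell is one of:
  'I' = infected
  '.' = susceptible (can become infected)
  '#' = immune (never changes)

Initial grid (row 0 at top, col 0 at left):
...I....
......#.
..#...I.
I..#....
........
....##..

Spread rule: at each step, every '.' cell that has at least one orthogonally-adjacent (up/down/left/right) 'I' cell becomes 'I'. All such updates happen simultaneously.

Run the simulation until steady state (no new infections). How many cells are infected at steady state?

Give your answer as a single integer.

Answer: 43

Derivation:
Step 0 (initial): 3 infected
Step 1: +9 new -> 12 infected
Step 2: +16 new -> 28 infected
Step 3: +10 new -> 38 infected
Step 4: +4 new -> 42 infected
Step 5: +1 new -> 43 infected
Step 6: +0 new -> 43 infected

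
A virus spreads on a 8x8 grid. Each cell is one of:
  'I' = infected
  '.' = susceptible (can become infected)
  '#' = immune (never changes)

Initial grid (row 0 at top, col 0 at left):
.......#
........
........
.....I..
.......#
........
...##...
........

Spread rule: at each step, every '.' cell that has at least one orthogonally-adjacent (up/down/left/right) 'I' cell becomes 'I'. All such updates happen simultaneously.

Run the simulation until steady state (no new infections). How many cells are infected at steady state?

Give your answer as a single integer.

Step 0 (initial): 1 infected
Step 1: +4 new -> 5 infected
Step 2: +8 new -> 13 infected
Step 3: +10 new -> 23 infected
Step 4: +11 new -> 34 infected
Step 5: +9 new -> 43 infected
Step 6: +8 new -> 51 infected
Step 7: +5 new -> 56 infected
Step 8: +3 new -> 59 infected
Step 9: +1 new -> 60 infected
Step 10: +0 new -> 60 infected

Answer: 60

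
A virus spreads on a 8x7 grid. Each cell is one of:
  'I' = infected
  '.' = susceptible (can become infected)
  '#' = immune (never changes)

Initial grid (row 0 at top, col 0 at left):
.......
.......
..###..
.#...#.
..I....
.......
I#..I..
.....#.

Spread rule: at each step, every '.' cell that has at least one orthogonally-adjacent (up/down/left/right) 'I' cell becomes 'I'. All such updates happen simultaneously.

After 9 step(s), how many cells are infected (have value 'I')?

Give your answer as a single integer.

Answer: 48

Derivation:
Step 0 (initial): 3 infected
Step 1: +10 new -> 13 infected
Step 2: +10 new -> 23 infected
Step 3: +6 new -> 29 infected
Step 4: +2 new -> 31 infected
Step 5: +3 new -> 34 infected
Step 6: +3 new -> 37 infected
Step 7: +4 new -> 41 infected
Step 8: +4 new -> 45 infected
Step 9: +3 new -> 48 infected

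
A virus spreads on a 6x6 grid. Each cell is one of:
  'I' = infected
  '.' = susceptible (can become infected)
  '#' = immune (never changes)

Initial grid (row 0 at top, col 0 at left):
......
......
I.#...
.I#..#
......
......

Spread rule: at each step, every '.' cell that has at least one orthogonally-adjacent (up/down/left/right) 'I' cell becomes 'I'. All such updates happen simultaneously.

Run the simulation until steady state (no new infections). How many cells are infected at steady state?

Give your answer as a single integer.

Step 0 (initial): 2 infected
Step 1: +4 new -> 6 infected
Step 2: +5 new -> 11 infected
Step 3: +5 new -> 16 infected
Step 4: +5 new -> 21 infected
Step 5: +6 new -> 27 infected
Step 6: +4 new -> 31 infected
Step 7: +2 new -> 33 infected
Step 8: +0 new -> 33 infected

Answer: 33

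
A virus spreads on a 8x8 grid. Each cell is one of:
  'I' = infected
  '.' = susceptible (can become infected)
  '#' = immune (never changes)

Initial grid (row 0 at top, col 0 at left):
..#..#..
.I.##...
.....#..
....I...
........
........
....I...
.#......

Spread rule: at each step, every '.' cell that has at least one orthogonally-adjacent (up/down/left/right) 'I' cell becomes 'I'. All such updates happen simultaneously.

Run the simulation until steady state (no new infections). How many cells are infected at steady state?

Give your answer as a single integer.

Answer: 56

Derivation:
Step 0 (initial): 3 infected
Step 1: +12 new -> 15 infected
Step 2: +15 new -> 30 infected
Step 3: +12 new -> 42 infected
Step 4: +8 new -> 50 infected
Step 5: +5 new -> 55 infected
Step 6: +1 new -> 56 infected
Step 7: +0 new -> 56 infected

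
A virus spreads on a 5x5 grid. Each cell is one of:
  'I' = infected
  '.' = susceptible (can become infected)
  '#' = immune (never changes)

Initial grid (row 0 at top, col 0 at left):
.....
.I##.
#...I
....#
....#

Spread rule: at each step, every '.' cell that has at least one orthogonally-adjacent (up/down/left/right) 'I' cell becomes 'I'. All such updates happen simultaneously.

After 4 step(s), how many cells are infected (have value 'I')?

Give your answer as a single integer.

Step 0 (initial): 2 infected
Step 1: +5 new -> 7 infected
Step 2: +6 new -> 13 infected
Step 3: +5 new -> 18 infected
Step 4: +2 new -> 20 infected

Answer: 20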